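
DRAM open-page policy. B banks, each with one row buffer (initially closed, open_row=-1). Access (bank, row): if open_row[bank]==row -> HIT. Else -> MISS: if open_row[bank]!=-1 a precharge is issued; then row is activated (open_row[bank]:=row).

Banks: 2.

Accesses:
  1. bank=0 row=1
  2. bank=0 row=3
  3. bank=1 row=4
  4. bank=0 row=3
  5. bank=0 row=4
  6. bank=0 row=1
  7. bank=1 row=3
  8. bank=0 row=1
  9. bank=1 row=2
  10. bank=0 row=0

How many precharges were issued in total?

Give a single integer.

Answer: 6

Derivation:
Acc 1: bank0 row1 -> MISS (open row1); precharges=0
Acc 2: bank0 row3 -> MISS (open row3); precharges=1
Acc 3: bank1 row4 -> MISS (open row4); precharges=1
Acc 4: bank0 row3 -> HIT
Acc 5: bank0 row4 -> MISS (open row4); precharges=2
Acc 6: bank0 row1 -> MISS (open row1); precharges=3
Acc 7: bank1 row3 -> MISS (open row3); precharges=4
Acc 8: bank0 row1 -> HIT
Acc 9: bank1 row2 -> MISS (open row2); precharges=5
Acc 10: bank0 row0 -> MISS (open row0); precharges=6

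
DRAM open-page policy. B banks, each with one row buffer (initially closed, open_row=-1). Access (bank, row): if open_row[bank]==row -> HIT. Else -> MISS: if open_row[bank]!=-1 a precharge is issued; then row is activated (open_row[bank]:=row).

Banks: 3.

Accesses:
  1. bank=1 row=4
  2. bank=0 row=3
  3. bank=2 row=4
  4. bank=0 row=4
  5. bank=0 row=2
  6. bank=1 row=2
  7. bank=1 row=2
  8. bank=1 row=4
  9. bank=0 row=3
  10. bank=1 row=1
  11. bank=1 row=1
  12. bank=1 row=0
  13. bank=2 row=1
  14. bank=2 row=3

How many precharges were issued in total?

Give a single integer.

Acc 1: bank1 row4 -> MISS (open row4); precharges=0
Acc 2: bank0 row3 -> MISS (open row3); precharges=0
Acc 3: bank2 row4 -> MISS (open row4); precharges=0
Acc 4: bank0 row4 -> MISS (open row4); precharges=1
Acc 5: bank0 row2 -> MISS (open row2); precharges=2
Acc 6: bank1 row2 -> MISS (open row2); precharges=3
Acc 7: bank1 row2 -> HIT
Acc 8: bank1 row4 -> MISS (open row4); precharges=4
Acc 9: bank0 row3 -> MISS (open row3); precharges=5
Acc 10: bank1 row1 -> MISS (open row1); precharges=6
Acc 11: bank1 row1 -> HIT
Acc 12: bank1 row0 -> MISS (open row0); precharges=7
Acc 13: bank2 row1 -> MISS (open row1); precharges=8
Acc 14: bank2 row3 -> MISS (open row3); precharges=9

Answer: 9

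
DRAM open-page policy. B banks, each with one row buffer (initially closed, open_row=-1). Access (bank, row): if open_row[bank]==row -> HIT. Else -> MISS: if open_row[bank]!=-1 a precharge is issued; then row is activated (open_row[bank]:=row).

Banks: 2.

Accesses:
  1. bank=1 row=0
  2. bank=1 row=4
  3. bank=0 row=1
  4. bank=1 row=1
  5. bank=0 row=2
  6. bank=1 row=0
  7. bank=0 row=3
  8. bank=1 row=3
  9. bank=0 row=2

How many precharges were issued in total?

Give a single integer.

Acc 1: bank1 row0 -> MISS (open row0); precharges=0
Acc 2: bank1 row4 -> MISS (open row4); precharges=1
Acc 3: bank0 row1 -> MISS (open row1); precharges=1
Acc 4: bank1 row1 -> MISS (open row1); precharges=2
Acc 5: bank0 row2 -> MISS (open row2); precharges=3
Acc 6: bank1 row0 -> MISS (open row0); precharges=4
Acc 7: bank0 row3 -> MISS (open row3); precharges=5
Acc 8: bank1 row3 -> MISS (open row3); precharges=6
Acc 9: bank0 row2 -> MISS (open row2); precharges=7

Answer: 7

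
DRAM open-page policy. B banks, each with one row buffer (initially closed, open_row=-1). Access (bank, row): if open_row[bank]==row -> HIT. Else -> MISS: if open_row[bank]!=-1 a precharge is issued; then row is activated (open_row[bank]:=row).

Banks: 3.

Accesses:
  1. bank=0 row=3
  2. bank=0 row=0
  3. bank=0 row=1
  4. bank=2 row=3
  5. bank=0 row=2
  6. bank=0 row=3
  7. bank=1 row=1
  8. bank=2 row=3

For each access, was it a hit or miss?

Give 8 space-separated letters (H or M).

Answer: M M M M M M M H

Derivation:
Acc 1: bank0 row3 -> MISS (open row3); precharges=0
Acc 2: bank0 row0 -> MISS (open row0); precharges=1
Acc 3: bank0 row1 -> MISS (open row1); precharges=2
Acc 4: bank2 row3 -> MISS (open row3); precharges=2
Acc 5: bank0 row2 -> MISS (open row2); precharges=3
Acc 6: bank0 row3 -> MISS (open row3); precharges=4
Acc 7: bank1 row1 -> MISS (open row1); precharges=4
Acc 8: bank2 row3 -> HIT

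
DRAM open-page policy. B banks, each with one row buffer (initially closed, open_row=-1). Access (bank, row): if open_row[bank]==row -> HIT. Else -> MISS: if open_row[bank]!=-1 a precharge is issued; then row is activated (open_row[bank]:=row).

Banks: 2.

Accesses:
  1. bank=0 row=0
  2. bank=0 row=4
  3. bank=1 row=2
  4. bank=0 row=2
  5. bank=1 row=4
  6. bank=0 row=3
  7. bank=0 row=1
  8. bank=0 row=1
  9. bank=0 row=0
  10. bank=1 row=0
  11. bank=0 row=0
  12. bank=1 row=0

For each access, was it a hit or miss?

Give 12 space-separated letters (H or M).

Answer: M M M M M M M H M M H H

Derivation:
Acc 1: bank0 row0 -> MISS (open row0); precharges=0
Acc 2: bank0 row4 -> MISS (open row4); precharges=1
Acc 3: bank1 row2 -> MISS (open row2); precharges=1
Acc 4: bank0 row2 -> MISS (open row2); precharges=2
Acc 5: bank1 row4 -> MISS (open row4); precharges=3
Acc 6: bank0 row3 -> MISS (open row3); precharges=4
Acc 7: bank0 row1 -> MISS (open row1); precharges=5
Acc 8: bank0 row1 -> HIT
Acc 9: bank0 row0 -> MISS (open row0); precharges=6
Acc 10: bank1 row0 -> MISS (open row0); precharges=7
Acc 11: bank0 row0 -> HIT
Acc 12: bank1 row0 -> HIT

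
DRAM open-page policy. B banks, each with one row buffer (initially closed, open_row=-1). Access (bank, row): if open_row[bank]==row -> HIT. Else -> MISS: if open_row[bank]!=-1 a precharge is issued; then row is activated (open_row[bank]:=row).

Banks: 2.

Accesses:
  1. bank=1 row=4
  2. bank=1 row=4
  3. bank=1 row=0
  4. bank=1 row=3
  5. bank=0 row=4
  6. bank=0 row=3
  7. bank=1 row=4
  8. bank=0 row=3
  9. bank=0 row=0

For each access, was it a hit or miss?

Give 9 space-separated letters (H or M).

Answer: M H M M M M M H M

Derivation:
Acc 1: bank1 row4 -> MISS (open row4); precharges=0
Acc 2: bank1 row4 -> HIT
Acc 3: bank1 row0 -> MISS (open row0); precharges=1
Acc 4: bank1 row3 -> MISS (open row3); precharges=2
Acc 5: bank0 row4 -> MISS (open row4); precharges=2
Acc 6: bank0 row3 -> MISS (open row3); precharges=3
Acc 7: bank1 row4 -> MISS (open row4); precharges=4
Acc 8: bank0 row3 -> HIT
Acc 9: bank0 row0 -> MISS (open row0); precharges=5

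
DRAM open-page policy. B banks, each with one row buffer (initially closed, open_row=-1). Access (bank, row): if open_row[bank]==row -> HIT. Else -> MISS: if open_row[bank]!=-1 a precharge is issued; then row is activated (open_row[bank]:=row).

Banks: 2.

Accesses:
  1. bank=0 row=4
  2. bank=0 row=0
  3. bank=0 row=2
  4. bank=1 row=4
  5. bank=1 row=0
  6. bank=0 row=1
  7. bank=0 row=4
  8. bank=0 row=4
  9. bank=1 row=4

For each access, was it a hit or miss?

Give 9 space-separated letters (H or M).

Answer: M M M M M M M H M

Derivation:
Acc 1: bank0 row4 -> MISS (open row4); precharges=0
Acc 2: bank0 row0 -> MISS (open row0); precharges=1
Acc 3: bank0 row2 -> MISS (open row2); precharges=2
Acc 4: bank1 row4 -> MISS (open row4); precharges=2
Acc 5: bank1 row0 -> MISS (open row0); precharges=3
Acc 6: bank0 row1 -> MISS (open row1); precharges=4
Acc 7: bank0 row4 -> MISS (open row4); precharges=5
Acc 8: bank0 row4 -> HIT
Acc 9: bank1 row4 -> MISS (open row4); precharges=6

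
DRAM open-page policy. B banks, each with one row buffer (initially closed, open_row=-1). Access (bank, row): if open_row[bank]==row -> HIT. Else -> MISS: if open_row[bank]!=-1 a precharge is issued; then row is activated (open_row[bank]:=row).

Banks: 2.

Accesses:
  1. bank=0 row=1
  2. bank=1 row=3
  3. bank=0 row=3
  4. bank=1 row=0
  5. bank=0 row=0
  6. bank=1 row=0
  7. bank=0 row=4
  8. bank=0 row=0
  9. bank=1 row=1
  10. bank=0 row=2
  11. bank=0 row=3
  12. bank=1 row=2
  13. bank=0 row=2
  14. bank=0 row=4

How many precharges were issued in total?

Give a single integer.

Acc 1: bank0 row1 -> MISS (open row1); precharges=0
Acc 2: bank1 row3 -> MISS (open row3); precharges=0
Acc 3: bank0 row3 -> MISS (open row3); precharges=1
Acc 4: bank1 row0 -> MISS (open row0); precharges=2
Acc 5: bank0 row0 -> MISS (open row0); precharges=3
Acc 6: bank1 row0 -> HIT
Acc 7: bank0 row4 -> MISS (open row4); precharges=4
Acc 8: bank0 row0 -> MISS (open row0); precharges=5
Acc 9: bank1 row1 -> MISS (open row1); precharges=6
Acc 10: bank0 row2 -> MISS (open row2); precharges=7
Acc 11: bank0 row3 -> MISS (open row3); precharges=8
Acc 12: bank1 row2 -> MISS (open row2); precharges=9
Acc 13: bank0 row2 -> MISS (open row2); precharges=10
Acc 14: bank0 row4 -> MISS (open row4); precharges=11

Answer: 11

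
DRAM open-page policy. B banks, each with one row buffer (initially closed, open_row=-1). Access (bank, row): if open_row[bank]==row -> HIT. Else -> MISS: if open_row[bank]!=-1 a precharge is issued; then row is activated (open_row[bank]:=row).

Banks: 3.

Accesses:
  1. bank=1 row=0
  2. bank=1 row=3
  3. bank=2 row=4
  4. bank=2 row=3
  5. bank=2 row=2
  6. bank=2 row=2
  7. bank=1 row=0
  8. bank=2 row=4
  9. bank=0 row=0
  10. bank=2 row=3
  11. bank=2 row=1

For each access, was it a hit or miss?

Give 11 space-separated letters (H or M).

Answer: M M M M M H M M M M M

Derivation:
Acc 1: bank1 row0 -> MISS (open row0); precharges=0
Acc 2: bank1 row3 -> MISS (open row3); precharges=1
Acc 3: bank2 row4 -> MISS (open row4); precharges=1
Acc 4: bank2 row3 -> MISS (open row3); precharges=2
Acc 5: bank2 row2 -> MISS (open row2); precharges=3
Acc 6: bank2 row2 -> HIT
Acc 7: bank1 row0 -> MISS (open row0); precharges=4
Acc 8: bank2 row4 -> MISS (open row4); precharges=5
Acc 9: bank0 row0 -> MISS (open row0); precharges=5
Acc 10: bank2 row3 -> MISS (open row3); precharges=6
Acc 11: bank2 row1 -> MISS (open row1); precharges=7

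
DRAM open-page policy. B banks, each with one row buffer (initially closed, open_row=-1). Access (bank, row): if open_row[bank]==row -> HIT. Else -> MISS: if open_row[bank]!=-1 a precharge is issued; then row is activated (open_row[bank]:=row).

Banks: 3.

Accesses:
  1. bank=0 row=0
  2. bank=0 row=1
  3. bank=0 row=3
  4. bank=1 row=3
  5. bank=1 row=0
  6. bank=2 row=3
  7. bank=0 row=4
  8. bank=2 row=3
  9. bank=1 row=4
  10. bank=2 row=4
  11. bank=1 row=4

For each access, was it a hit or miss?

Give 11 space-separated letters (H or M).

Answer: M M M M M M M H M M H

Derivation:
Acc 1: bank0 row0 -> MISS (open row0); precharges=0
Acc 2: bank0 row1 -> MISS (open row1); precharges=1
Acc 3: bank0 row3 -> MISS (open row3); precharges=2
Acc 4: bank1 row3 -> MISS (open row3); precharges=2
Acc 5: bank1 row0 -> MISS (open row0); precharges=3
Acc 6: bank2 row3 -> MISS (open row3); precharges=3
Acc 7: bank0 row4 -> MISS (open row4); precharges=4
Acc 8: bank2 row3 -> HIT
Acc 9: bank1 row4 -> MISS (open row4); precharges=5
Acc 10: bank2 row4 -> MISS (open row4); precharges=6
Acc 11: bank1 row4 -> HIT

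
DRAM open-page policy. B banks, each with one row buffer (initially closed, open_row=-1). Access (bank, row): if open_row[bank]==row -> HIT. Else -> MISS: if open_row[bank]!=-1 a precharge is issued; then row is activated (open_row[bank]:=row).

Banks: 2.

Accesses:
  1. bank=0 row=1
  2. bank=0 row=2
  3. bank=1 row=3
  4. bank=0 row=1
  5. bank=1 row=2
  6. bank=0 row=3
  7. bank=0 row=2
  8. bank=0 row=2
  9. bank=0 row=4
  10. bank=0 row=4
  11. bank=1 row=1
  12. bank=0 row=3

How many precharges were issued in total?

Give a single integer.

Answer: 8

Derivation:
Acc 1: bank0 row1 -> MISS (open row1); precharges=0
Acc 2: bank0 row2 -> MISS (open row2); precharges=1
Acc 3: bank1 row3 -> MISS (open row3); precharges=1
Acc 4: bank0 row1 -> MISS (open row1); precharges=2
Acc 5: bank1 row2 -> MISS (open row2); precharges=3
Acc 6: bank0 row3 -> MISS (open row3); precharges=4
Acc 7: bank0 row2 -> MISS (open row2); precharges=5
Acc 8: bank0 row2 -> HIT
Acc 9: bank0 row4 -> MISS (open row4); precharges=6
Acc 10: bank0 row4 -> HIT
Acc 11: bank1 row1 -> MISS (open row1); precharges=7
Acc 12: bank0 row3 -> MISS (open row3); precharges=8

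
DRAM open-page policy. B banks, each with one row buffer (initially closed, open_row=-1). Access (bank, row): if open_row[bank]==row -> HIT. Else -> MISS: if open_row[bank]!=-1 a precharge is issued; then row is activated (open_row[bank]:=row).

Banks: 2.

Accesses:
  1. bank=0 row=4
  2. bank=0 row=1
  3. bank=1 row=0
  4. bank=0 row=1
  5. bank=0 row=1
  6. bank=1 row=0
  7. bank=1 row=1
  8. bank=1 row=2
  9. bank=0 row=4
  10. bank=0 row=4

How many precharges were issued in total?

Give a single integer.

Answer: 4

Derivation:
Acc 1: bank0 row4 -> MISS (open row4); precharges=0
Acc 2: bank0 row1 -> MISS (open row1); precharges=1
Acc 3: bank1 row0 -> MISS (open row0); precharges=1
Acc 4: bank0 row1 -> HIT
Acc 5: bank0 row1 -> HIT
Acc 6: bank1 row0 -> HIT
Acc 7: bank1 row1 -> MISS (open row1); precharges=2
Acc 8: bank1 row2 -> MISS (open row2); precharges=3
Acc 9: bank0 row4 -> MISS (open row4); precharges=4
Acc 10: bank0 row4 -> HIT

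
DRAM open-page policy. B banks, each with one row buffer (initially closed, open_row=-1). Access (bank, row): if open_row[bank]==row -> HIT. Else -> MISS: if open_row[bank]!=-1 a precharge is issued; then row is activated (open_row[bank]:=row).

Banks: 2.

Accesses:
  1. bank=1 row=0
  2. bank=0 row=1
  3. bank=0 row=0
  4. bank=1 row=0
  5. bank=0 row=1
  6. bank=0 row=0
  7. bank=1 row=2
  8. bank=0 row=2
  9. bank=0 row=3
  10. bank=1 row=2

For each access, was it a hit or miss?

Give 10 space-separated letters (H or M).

Acc 1: bank1 row0 -> MISS (open row0); precharges=0
Acc 2: bank0 row1 -> MISS (open row1); precharges=0
Acc 3: bank0 row0 -> MISS (open row0); precharges=1
Acc 4: bank1 row0 -> HIT
Acc 5: bank0 row1 -> MISS (open row1); precharges=2
Acc 6: bank0 row0 -> MISS (open row0); precharges=3
Acc 7: bank1 row2 -> MISS (open row2); precharges=4
Acc 8: bank0 row2 -> MISS (open row2); precharges=5
Acc 9: bank0 row3 -> MISS (open row3); precharges=6
Acc 10: bank1 row2 -> HIT

Answer: M M M H M M M M M H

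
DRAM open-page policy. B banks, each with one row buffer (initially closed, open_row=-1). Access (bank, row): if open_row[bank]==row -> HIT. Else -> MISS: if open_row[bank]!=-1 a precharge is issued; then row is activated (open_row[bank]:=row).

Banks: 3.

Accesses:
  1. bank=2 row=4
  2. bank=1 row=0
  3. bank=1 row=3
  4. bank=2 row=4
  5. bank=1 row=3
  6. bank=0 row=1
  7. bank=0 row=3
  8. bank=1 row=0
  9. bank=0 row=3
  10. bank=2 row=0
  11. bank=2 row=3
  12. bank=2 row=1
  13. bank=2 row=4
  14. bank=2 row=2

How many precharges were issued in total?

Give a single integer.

Acc 1: bank2 row4 -> MISS (open row4); precharges=0
Acc 2: bank1 row0 -> MISS (open row0); precharges=0
Acc 3: bank1 row3 -> MISS (open row3); precharges=1
Acc 4: bank2 row4 -> HIT
Acc 5: bank1 row3 -> HIT
Acc 6: bank0 row1 -> MISS (open row1); precharges=1
Acc 7: bank0 row3 -> MISS (open row3); precharges=2
Acc 8: bank1 row0 -> MISS (open row0); precharges=3
Acc 9: bank0 row3 -> HIT
Acc 10: bank2 row0 -> MISS (open row0); precharges=4
Acc 11: bank2 row3 -> MISS (open row3); precharges=5
Acc 12: bank2 row1 -> MISS (open row1); precharges=6
Acc 13: bank2 row4 -> MISS (open row4); precharges=7
Acc 14: bank2 row2 -> MISS (open row2); precharges=8

Answer: 8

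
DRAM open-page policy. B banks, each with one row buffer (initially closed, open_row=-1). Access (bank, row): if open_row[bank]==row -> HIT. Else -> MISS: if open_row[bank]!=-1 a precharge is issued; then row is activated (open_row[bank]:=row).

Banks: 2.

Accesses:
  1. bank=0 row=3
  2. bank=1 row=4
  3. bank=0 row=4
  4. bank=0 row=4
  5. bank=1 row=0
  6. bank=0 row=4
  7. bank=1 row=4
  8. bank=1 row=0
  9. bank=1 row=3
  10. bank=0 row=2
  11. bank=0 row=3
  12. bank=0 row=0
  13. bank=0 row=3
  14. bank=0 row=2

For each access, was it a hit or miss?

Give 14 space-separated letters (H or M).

Answer: M M M H M H M M M M M M M M

Derivation:
Acc 1: bank0 row3 -> MISS (open row3); precharges=0
Acc 2: bank1 row4 -> MISS (open row4); precharges=0
Acc 3: bank0 row4 -> MISS (open row4); precharges=1
Acc 4: bank0 row4 -> HIT
Acc 5: bank1 row0 -> MISS (open row0); precharges=2
Acc 6: bank0 row4 -> HIT
Acc 7: bank1 row4 -> MISS (open row4); precharges=3
Acc 8: bank1 row0 -> MISS (open row0); precharges=4
Acc 9: bank1 row3 -> MISS (open row3); precharges=5
Acc 10: bank0 row2 -> MISS (open row2); precharges=6
Acc 11: bank0 row3 -> MISS (open row3); precharges=7
Acc 12: bank0 row0 -> MISS (open row0); precharges=8
Acc 13: bank0 row3 -> MISS (open row3); precharges=9
Acc 14: bank0 row2 -> MISS (open row2); precharges=10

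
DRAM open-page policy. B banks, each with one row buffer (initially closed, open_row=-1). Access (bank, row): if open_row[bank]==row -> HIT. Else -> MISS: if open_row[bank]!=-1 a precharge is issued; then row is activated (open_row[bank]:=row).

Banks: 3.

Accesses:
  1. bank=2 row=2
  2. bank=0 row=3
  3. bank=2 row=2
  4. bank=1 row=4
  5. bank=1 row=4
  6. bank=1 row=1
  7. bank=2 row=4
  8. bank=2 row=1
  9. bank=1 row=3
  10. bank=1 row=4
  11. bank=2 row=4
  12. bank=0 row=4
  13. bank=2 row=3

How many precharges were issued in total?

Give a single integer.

Acc 1: bank2 row2 -> MISS (open row2); precharges=0
Acc 2: bank0 row3 -> MISS (open row3); precharges=0
Acc 3: bank2 row2 -> HIT
Acc 4: bank1 row4 -> MISS (open row4); precharges=0
Acc 5: bank1 row4 -> HIT
Acc 6: bank1 row1 -> MISS (open row1); precharges=1
Acc 7: bank2 row4 -> MISS (open row4); precharges=2
Acc 8: bank2 row1 -> MISS (open row1); precharges=3
Acc 9: bank1 row3 -> MISS (open row3); precharges=4
Acc 10: bank1 row4 -> MISS (open row4); precharges=5
Acc 11: bank2 row4 -> MISS (open row4); precharges=6
Acc 12: bank0 row4 -> MISS (open row4); precharges=7
Acc 13: bank2 row3 -> MISS (open row3); precharges=8

Answer: 8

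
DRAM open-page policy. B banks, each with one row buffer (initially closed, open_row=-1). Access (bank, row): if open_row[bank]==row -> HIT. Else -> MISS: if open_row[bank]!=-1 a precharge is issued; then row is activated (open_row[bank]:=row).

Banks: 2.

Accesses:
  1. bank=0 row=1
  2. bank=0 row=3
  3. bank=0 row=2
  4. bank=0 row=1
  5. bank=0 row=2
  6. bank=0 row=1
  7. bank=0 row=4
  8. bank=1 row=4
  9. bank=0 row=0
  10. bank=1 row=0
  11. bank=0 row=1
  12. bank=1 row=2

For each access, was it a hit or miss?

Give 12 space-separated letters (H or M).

Acc 1: bank0 row1 -> MISS (open row1); precharges=0
Acc 2: bank0 row3 -> MISS (open row3); precharges=1
Acc 3: bank0 row2 -> MISS (open row2); precharges=2
Acc 4: bank0 row1 -> MISS (open row1); precharges=3
Acc 5: bank0 row2 -> MISS (open row2); precharges=4
Acc 6: bank0 row1 -> MISS (open row1); precharges=5
Acc 7: bank0 row4 -> MISS (open row4); precharges=6
Acc 8: bank1 row4 -> MISS (open row4); precharges=6
Acc 9: bank0 row0 -> MISS (open row0); precharges=7
Acc 10: bank1 row0 -> MISS (open row0); precharges=8
Acc 11: bank0 row1 -> MISS (open row1); precharges=9
Acc 12: bank1 row2 -> MISS (open row2); precharges=10

Answer: M M M M M M M M M M M M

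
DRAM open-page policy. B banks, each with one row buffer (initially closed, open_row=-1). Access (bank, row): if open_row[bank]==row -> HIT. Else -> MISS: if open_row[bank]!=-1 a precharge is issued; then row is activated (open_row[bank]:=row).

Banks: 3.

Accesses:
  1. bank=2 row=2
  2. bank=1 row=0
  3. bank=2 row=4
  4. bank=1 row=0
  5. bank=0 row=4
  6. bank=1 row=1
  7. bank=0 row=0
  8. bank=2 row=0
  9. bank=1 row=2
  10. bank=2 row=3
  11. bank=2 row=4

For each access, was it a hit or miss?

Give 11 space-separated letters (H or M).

Answer: M M M H M M M M M M M

Derivation:
Acc 1: bank2 row2 -> MISS (open row2); precharges=0
Acc 2: bank1 row0 -> MISS (open row0); precharges=0
Acc 3: bank2 row4 -> MISS (open row4); precharges=1
Acc 4: bank1 row0 -> HIT
Acc 5: bank0 row4 -> MISS (open row4); precharges=1
Acc 6: bank1 row1 -> MISS (open row1); precharges=2
Acc 7: bank0 row0 -> MISS (open row0); precharges=3
Acc 8: bank2 row0 -> MISS (open row0); precharges=4
Acc 9: bank1 row2 -> MISS (open row2); precharges=5
Acc 10: bank2 row3 -> MISS (open row3); precharges=6
Acc 11: bank2 row4 -> MISS (open row4); precharges=7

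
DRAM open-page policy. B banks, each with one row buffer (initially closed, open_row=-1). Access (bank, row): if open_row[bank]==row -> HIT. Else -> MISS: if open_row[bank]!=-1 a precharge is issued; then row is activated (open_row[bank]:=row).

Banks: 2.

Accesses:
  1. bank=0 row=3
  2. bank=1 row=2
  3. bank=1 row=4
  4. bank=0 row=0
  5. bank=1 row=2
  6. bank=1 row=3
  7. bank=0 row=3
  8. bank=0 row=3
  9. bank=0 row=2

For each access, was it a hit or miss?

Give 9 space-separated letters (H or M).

Acc 1: bank0 row3 -> MISS (open row3); precharges=0
Acc 2: bank1 row2 -> MISS (open row2); precharges=0
Acc 3: bank1 row4 -> MISS (open row4); precharges=1
Acc 4: bank0 row0 -> MISS (open row0); precharges=2
Acc 5: bank1 row2 -> MISS (open row2); precharges=3
Acc 6: bank1 row3 -> MISS (open row3); precharges=4
Acc 7: bank0 row3 -> MISS (open row3); precharges=5
Acc 8: bank0 row3 -> HIT
Acc 9: bank0 row2 -> MISS (open row2); precharges=6

Answer: M M M M M M M H M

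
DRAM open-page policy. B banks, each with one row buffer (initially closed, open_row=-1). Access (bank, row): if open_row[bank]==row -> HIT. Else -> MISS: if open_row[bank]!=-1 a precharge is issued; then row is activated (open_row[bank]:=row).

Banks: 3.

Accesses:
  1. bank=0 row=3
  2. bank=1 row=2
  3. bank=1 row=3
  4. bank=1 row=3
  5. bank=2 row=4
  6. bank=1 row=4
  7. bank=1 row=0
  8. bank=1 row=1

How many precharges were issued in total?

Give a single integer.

Acc 1: bank0 row3 -> MISS (open row3); precharges=0
Acc 2: bank1 row2 -> MISS (open row2); precharges=0
Acc 3: bank1 row3 -> MISS (open row3); precharges=1
Acc 4: bank1 row3 -> HIT
Acc 5: bank2 row4 -> MISS (open row4); precharges=1
Acc 6: bank1 row4 -> MISS (open row4); precharges=2
Acc 7: bank1 row0 -> MISS (open row0); precharges=3
Acc 8: bank1 row1 -> MISS (open row1); precharges=4

Answer: 4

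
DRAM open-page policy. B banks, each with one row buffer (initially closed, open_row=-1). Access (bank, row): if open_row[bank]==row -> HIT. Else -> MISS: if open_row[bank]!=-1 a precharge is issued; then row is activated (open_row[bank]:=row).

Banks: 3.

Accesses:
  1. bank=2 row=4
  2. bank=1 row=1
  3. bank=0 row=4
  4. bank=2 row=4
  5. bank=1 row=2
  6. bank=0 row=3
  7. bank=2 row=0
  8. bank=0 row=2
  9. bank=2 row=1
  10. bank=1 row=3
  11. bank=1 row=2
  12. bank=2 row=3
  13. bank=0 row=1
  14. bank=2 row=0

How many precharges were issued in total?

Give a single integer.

Acc 1: bank2 row4 -> MISS (open row4); precharges=0
Acc 2: bank1 row1 -> MISS (open row1); precharges=0
Acc 3: bank0 row4 -> MISS (open row4); precharges=0
Acc 4: bank2 row4 -> HIT
Acc 5: bank1 row2 -> MISS (open row2); precharges=1
Acc 6: bank0 row3 -> MISS (open row3); precharges=2
Acc 7: bank2 row0 -> MISS (open row0); precharges=3
Acc 8: bank0 row2 -> MISS (open row2); precharges=4
Acc 9: bank2 row1 -> MISS (open row1); precharges=5
Acc 10: bank1 row3 -> MISS (open row3); precharges=6
Acc 11: bank1 row2 -> MISS (open row2); precharges=7
Acc 12: bank2 row3 -> MISS (open row3); precharges=8
Acc 13: bank0 row1 -> MISS (open row1); precharges=9
Acc 14: bank2 row0 -> MISS (open row0); precharges=10

Answer: 10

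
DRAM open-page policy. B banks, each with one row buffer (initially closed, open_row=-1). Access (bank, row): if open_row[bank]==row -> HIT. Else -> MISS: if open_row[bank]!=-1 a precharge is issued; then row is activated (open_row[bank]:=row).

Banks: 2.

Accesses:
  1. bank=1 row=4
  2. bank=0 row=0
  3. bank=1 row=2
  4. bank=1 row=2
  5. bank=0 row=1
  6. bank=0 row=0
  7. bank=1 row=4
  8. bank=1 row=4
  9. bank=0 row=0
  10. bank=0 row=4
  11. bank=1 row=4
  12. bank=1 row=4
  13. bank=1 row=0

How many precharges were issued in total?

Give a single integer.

Answer: 6

Derivation:
Acc 1: bank1 row4 -> MISS (open row4); precharges=0
Acc 2: bank0 row0 -> MISS (open row0); precharges=0
Acc 3: bank1 row2 -> MISS (open row2); precharges=1
Acc 4: bank1 row2 -> HIT
Acc 5: bank0 row1 -> MISS (open row1); precharges=2
Acc 6: bank0 row0 -> MISS (open row0); precharges=3
Acc 7: bank1 row4 -> MISS (open row4); precharges=4
Acc 8: bank1 row4 -> HIT
Acc 9: bank0 row0 -> HIT
Acc 10: bank0 row4 -> MISS (open row4); precharges=5
Acc 11: bank1 row4 -> HIT
Acc 12: bank1 row4 -> HIT
Acc 13: bank1 row0 -> MISS (open row0); precharges=6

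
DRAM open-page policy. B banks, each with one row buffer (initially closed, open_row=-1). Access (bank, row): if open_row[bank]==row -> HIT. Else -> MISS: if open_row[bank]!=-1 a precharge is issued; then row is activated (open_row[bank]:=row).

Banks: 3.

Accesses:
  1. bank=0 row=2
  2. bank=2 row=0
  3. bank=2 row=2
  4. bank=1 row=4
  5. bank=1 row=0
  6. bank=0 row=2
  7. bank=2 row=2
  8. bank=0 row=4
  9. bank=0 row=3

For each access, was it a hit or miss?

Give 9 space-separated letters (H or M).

Answer: M M M M M H H M M

Derivation:
Acc 1: bank0 row2 -> MISS (open row2); precharges=0
Acc 2: bank2 row0 -> MISS (open row0); precharges=0
Acc 3: bank2 row2 -> MISS (open row2); precharges=1
Acc 4: bank1 row4 -> MISS (open row4); precharges=1
Acc 5: bank1 row0 -> MISS (open row0); precharges=2
Acc 6: bank0 row2 -> HIT
Acc 7: bank2 row2 -> HIT
Acc 8: bank0 row4 -> MISS (open row4); precharges=3
Acc 9: bank0 row3 -> MISS (open row3); precharges=4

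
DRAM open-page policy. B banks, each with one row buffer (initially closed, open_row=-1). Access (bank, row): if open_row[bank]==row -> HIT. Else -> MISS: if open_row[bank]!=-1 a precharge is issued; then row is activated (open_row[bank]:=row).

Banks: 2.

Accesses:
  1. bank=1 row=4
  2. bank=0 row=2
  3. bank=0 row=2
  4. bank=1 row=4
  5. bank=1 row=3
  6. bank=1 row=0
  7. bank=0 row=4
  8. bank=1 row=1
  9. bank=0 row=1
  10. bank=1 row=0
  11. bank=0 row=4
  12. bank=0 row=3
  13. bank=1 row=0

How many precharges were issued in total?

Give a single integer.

Acc 1: bank1 row4 -> MISS (open row4); precharges=0
Acc 2: bank0 row2 -> MISS (open row2); precharges=0
Acc 3: bank0 row2 -> HIT
Acc 4: bank1 row4 -> HIT
Acc 5: bank1 row3 -> MISS (open row3); precharges=1
Acc 6: bank1 row0 -> MISS (open row0); precharges=2
Acc 7: bank0 row4 -> MISS (open row4); precharges=3
Acc 8: bank1 row1 -> MISS (open row1); precharges=4
Acc 9: bank0 row1 -> MISS (open row1); precharges=5
Acc 10: bank1 row0 -> MISS (open row0); precharges=6
Acc 11: bank0 row4 -> MISS (open row4); precharges=7
Acc 12: bank0 row3 -> MISS (open row3); precharges=8
Acc 13: bank1 row0 -> HIT

Answer: 8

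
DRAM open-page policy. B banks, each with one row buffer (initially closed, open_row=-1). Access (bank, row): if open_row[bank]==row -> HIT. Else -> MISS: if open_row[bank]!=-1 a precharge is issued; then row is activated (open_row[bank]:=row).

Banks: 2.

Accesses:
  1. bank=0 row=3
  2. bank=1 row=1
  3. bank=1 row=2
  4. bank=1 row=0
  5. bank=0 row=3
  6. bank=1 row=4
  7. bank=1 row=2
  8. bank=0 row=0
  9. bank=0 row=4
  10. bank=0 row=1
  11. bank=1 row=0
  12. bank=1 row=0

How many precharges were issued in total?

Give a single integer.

Acc 1: bank0 row3 -> MISS (open row3); precharges=0
Acc 2: bank1 row1 -> MISS (open row1); precharges=0
Acc 3: bank1 row2 -> MISS (open row2); precharges=1
Acc 4: bank1 row0 -> MISS (open row0); precharges=2
Acc 5: bank0 row3 -> HIT
Acc 6: bank1 row4 -> MISS (open row4); precharges=3
Acc 7: bank1 row2 -> MISS (open row2); precharges=4
Acc 8: bank0 row0 -> MISS (open row0); precharges=5
Acc 9: bank0 row4 -> MISS (open row4); precharges=6
Acc 10: bank0 row1 -> MISS (open row1); precharges=7
Acc 11: bank1 row0 -> MISS (open row0); precharges=8
Acc 12: bank1 row0 -> HIT

Answer: 8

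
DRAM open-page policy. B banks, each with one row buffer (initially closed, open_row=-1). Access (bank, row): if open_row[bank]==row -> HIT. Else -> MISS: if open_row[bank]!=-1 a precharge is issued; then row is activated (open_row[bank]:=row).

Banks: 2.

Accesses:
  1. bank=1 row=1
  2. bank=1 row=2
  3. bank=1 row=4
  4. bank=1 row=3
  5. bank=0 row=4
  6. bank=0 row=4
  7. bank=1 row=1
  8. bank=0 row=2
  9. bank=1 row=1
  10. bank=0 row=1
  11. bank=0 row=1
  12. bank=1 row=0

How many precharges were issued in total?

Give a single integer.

Answer: 7

Derivation:
Acc 1: bank1 row1 -> MISS (open row1); precharges=0
Acc 2: bank1 row2 -> MISS (open row2); precharges=1
Acc 3: bank1 row4 -> MISS (open row4); precharges=2
Acc 4: bank1 row3 -> MISS (open row3); precharges=3
Acc 5: bank0 row4 -> MISS (open row4); precharges=3
Acc 6: bank0 row4 -> HIT
Acc 7: bank1 row1 -> MISS (open row1); precharges=4
Acc 8: bank0 row2 -> MISS (open row2); precharges=5
Acc 9: bank1 row1 -> HIT
Acc 10: bank0 row1 -> MISS (open row1); precharges=6
Acc 11: bank0 row1 -> HIT
Acc 12: bank1 row0 -> MISS (open row0); precharges=7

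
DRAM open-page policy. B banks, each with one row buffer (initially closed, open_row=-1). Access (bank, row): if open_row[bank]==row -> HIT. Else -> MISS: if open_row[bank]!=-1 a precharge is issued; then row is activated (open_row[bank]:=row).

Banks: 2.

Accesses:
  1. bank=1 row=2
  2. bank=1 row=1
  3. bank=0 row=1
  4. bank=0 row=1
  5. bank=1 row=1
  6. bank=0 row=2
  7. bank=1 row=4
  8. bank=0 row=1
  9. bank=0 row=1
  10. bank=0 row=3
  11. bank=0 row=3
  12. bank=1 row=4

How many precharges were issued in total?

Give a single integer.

Answer: 5

Derivation:
Acc 1: bank1 row2 -> MISS (open row2); precharges=0
Acc 2: bank1 row1 -> MISS (open row1); precharges=1
Acc 3: bank0 row1 -> MISS (open row1); precharges=1
Acc 4: bank0 row1 -> HIT
Acc 5: bank1 row1 -> HIT
Acc 6: bank0 row2 -> MISS (open row2); precharges=2
Acc 7: bank1 row4 -> MISS (open row4); precharges=3
Acc 8: bank0 row1 -> MISS (open row1); precharges=4
Acc 9: bank0 row1 -> HIT
Acc 10: bank0 row3 -> MISS (open row3); precharges=5
Acc 11: bank0 row3 -> HIT
Acc 12: bank1 row4 -> HIT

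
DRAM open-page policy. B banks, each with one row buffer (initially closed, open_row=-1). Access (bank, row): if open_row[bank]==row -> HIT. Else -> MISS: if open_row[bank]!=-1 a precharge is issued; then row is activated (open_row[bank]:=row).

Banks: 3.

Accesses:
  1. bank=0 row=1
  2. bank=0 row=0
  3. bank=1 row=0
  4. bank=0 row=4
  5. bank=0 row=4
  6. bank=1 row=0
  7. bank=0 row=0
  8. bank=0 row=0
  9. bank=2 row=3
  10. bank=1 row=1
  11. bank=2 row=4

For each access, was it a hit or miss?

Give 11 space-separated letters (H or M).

Answer: M M M M H H M H M M M

Derivation:
Acc 1: bank0 row1 -> MISS (open row1); precharges=0
Acc 2: bank0 row0 -> MISS (open row0); precharges=1
Acc 3: bank1 row0 -> MISS (open row0); precharges=1
Acc 4: bank0 row4 -> MISS (open row4); precharges=2
Acc 5: bank0 row4 -> HIT
Acc 6: bank1 row0 -> HIT
Acc 7: bank0 row0 -> MISS (open row0); precharges=3
Acc 8: bank0 row0 -> HIT
Acc 9: bank2 row3 -> MISS (open row3); precharges=3
Acc 10: bank1 row1 -> MISS (open row1); precharges=4
Acc 11: bank2 row4 -> MISS (open row4); precharges=5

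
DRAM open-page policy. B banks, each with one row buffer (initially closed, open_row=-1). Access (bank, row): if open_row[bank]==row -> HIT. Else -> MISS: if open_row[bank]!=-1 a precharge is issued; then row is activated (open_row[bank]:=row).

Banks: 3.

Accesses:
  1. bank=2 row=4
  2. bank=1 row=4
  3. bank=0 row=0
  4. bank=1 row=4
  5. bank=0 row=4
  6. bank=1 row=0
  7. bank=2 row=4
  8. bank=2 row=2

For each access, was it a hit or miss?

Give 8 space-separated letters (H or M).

Acc 1: bank2 row4 -> MISS (open row4); precharges=0
Acc 2: bank1 row4 -> MISS (open row4); precharges=0
Acc 3: bank0 row0 -> MISS (open row0); precharges=0
Acc 4: bank1 row4 -> HIT
Acc 5: bank0 row4 -> MISS (open row4); precharges=1
Acc 6: bank1 row0 -> MISS (open row0); precharges=2
Acc 7: bank2 row4 -> HIT
Acc 8: bank2 row2 -> MISS (open row2); precharges=3

Answer: M M M H M M H M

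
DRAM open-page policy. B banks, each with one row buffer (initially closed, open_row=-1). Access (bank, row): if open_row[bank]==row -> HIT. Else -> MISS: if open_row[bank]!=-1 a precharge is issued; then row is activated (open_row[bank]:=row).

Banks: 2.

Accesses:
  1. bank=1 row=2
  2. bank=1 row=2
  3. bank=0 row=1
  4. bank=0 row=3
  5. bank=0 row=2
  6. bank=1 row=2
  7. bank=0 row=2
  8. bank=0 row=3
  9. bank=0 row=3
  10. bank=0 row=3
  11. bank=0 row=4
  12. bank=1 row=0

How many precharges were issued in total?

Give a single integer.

Acc 1: bank1 row2 -> MISS (open row2); precharges=0
Acc 2: bank1 row2 -> HIT
Acc 3: bank0 row1 -> MISS (open row1); precharges=0
Acc 4: bank0 row3 -> MISS (open row3); precharges=1
Acc 5: bank0 row2 -> MISS (open row2); precharges=2
Acc 6: bank1 row2 -> HIT
Acc 7: bank0 row2 -> HIT
Acc 8: bank0 row3 -> MISS (open row3); precharges=3
Acc 9: bank0 row3 -> HIT
Acc 10: bank0 row3 -> HIT
Acc 11: bank0 row4 -> MISS (open row4); precharges=4
Acc 12: bank1 row0 -> MISS (open row0); precharges=5

Answer: 5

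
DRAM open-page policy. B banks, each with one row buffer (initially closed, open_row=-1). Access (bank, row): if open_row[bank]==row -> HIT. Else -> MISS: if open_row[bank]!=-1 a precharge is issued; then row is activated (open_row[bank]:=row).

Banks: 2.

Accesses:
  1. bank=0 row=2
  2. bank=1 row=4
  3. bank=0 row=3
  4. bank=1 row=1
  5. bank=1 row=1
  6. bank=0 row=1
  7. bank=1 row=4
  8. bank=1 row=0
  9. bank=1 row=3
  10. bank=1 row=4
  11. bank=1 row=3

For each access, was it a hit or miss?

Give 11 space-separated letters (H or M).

Answer: M M M M H M M M M M M

Derivation:
Acc 1: bank0 row2 -> MISS (open row2); precharges=0
Acc 2: bank1 row4 -> MISS (open row4); precharges=0
Acc 3: bank0 row3 -> MISS (open row3); precharges=1
Acc 4: bank1 row1 -> MISS (open row1); precharges=2
Acc 5: bank1 row1 -> HIT
Acc 6: bank0 row1 -> MISS (open row1); precharges=3
Acc 7: bank1 row4 -> MISS (open row4); precharges=4
Acc 8: bank1 row0 -> MISS (open row0); precharges=5
Acc 9: bank1 row3 -> MISS (open row3); precharges=6
Acc 10: bank1 row4 -> MISS (open row4); precharges=7
Acc 11: bank1 row3 -> MISS (open row3); precharges=8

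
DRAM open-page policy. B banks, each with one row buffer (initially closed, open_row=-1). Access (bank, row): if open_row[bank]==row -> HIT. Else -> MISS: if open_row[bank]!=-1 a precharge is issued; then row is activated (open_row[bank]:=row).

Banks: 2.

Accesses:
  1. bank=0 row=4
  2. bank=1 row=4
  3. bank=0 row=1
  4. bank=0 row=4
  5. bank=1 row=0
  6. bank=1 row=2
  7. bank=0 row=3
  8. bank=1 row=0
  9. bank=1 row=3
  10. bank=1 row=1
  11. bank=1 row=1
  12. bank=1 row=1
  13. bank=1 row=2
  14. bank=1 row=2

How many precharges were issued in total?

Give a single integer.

Acc 1: bank0 row4 -> MISS (open row4); precharges=0
Acc 2: bank1 row4 -> MISS (open row4); precharges=0
Acc 3: bank0 row1 -> MISS (open row1); precharges=1
Acc 4: bank0 row4 -> MISS (open row4); precharges=2
Acc 5: bank1 row0 -> MISS (open row0); precharges=3
Acc 6: bank1 row2 -> MISS (open row2); precharges=4
Acc 7: bank0 row3 -> MISS (open row3); precharges=5
Acc 8: bank1 row0 -> MISS (open row0); precharges=6
Acc 9: bank1 row3 -> MISS (open row3); precharges=7
Acc 10: bank1 row1 -> MISS (open row1); precharges=8
Acc 11: bank1 row1 -> HIT
Acc 12: bank1 row1 -> HIT
Acc 13: bank1 row2 -> MISS (open row2); precharges=9
Acc 14: bank1 row2 -> HIT

Answer: 9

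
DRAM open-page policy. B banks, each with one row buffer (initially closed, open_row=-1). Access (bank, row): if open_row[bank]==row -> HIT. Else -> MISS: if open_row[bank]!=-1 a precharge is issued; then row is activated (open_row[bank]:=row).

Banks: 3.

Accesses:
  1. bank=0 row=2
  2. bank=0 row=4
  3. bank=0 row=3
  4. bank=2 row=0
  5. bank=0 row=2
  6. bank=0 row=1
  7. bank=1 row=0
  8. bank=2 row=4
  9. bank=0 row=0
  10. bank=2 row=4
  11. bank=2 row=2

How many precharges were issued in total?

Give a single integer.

Acc 1: bank0 row2 -> MISS (open row2); precharges=0
Acc 2: bank0 row4 -> MISS (open row4); precharges=1
Acc 3: bank0 row3 -> MISS (open row3); precharges=2
Acc 4: bank2 row0 -> MISS (open row0); precharges=2
Acc 5: bank0 row2 -> MISS (open row2); precharges=3
Acc 6: bank0 row1 -> MISS (open row1); precharges=4
Acc 7: bank1 row0 -> MISS (open row0); precharges=4
Acc 8: bank2 row4 -> MISS (open row4); precharges=5
Acc 9: bank0 row0 -> MISS (open row0); precharges=6
Acc 10: bank2 row4 -> HIT
Acc 11: bank2 row2 -> MISS (open row2); precharges=7

Answer: 7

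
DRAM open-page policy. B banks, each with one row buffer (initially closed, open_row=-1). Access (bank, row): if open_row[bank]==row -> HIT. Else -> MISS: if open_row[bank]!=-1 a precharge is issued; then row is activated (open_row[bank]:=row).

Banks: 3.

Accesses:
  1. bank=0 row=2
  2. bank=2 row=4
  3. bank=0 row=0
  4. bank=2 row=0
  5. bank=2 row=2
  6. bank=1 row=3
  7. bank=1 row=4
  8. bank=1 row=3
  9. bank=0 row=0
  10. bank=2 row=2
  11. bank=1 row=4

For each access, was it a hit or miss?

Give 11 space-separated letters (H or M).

Answer: M M M M M M M M H H M

Derivation:
Acc 1: bank0 row2 -> MISS (open row2); precharges=0
Acc 2: bank2 row4 -> MISS (open row4); precharges=0
Acc 3: bank0 row0 -> MISS (open row0); precharges=1
Acc 4: bank2 row0 -> MISS (open row0); precharges=2
Acc 5: bank2 row2 -> MISS (open row2); precharges=3
Acc 6: bank1 row3 -> MISS (open row3); precharges=3
Acc 7: bank1 row4 -> MISS (open row4); precharges=4
Acc 8: bank1 row3 -> MISS (open row3); precharges=5
Acc 9: bank0 row0 -> HIT
Acc 10: bank2 row2 -> HIT
Acc 11: bank1 row4 -> MISS (open row4); precharges=6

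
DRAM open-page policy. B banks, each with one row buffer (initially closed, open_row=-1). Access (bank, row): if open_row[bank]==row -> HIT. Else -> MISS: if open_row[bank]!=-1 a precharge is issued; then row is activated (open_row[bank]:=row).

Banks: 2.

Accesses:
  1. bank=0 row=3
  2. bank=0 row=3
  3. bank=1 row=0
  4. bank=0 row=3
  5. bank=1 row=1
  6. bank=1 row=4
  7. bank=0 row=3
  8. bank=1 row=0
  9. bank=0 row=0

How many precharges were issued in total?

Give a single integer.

Answer: 4

Derivation:
Acc 1: bank0 row3 -> MISS (open row3); precharges=0
Acc 2: bank0 row3 -> HIT
Acc 3: bank1 row0 -> MISS (open row0); precharges=0
Acc 4: bank0 row3 -> HIT
Acc 5: bank1 row1 -> MISS (open row1); precharges=1
Acc 6: bank1 row4 -> MISS (open row4); precharges=2
Acc 7: bank0 row3 -> HIT
Acc 8: bank1 row0 -> MISS (open row0); precharges=3
Acc 9: bank0 row0 -> MISS (open row0); precharges=4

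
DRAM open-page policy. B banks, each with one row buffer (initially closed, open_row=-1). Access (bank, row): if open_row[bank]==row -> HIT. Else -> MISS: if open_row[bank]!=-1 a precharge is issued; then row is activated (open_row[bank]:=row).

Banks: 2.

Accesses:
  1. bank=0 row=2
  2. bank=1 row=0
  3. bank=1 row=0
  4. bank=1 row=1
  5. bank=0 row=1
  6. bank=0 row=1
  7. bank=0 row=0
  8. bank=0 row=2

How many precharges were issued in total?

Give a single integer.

Answer: 4

Derivation:
Acc 1: bank0 row2 -> MISS (open row2); precharges=0
Acc 2: bank1 row0 -> MISS (open row0); precharges=0
Acc 3: bank1 row0 -> HIT
Acc 4: bank1 row1 -> MISS (open row1); precharges=1
Acc 5: bank0 row1 -> MISS (open row1); precharges=2
Acc 6: bank0 row1 -> HIT
Acc 7: bank0 row0 -> MISS (open row0); precharges=3
Acc 8: bank0 row2 -> MISS (open row2); precharges=4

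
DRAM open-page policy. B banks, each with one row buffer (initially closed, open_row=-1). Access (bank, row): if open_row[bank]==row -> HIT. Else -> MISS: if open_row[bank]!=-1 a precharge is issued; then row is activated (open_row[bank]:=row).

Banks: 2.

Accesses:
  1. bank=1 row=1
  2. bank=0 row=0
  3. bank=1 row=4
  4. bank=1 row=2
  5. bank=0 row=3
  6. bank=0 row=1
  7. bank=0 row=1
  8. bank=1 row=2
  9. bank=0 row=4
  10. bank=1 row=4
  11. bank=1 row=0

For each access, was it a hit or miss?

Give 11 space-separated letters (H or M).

Acc 1: bank1 row1 -> MISS (open row1); precharges=0
Acc 2: bank0 row0 -> MISS (open row0); precharges=0
Acc 3: bank1 row4 -> MISS (open row4); precharges=1
Acc 4: bank1 row2 -> MISS (open row2); precharges=2
Acc 5: bank0 row3 -> MISS (open row3); precharges=3
Acc 6: bank0 row1 -> MISS (open row1); precharges=4
Acc 7: bank0 row1 -> HIT
Acc 8: bank1 row2 -> HIT
Acc 9: bank0 row4 -> MISS (open row4); precharges=5
Acc 10: bank1 row4 -> MISS (open row4); precharges=6
Acc 11: bank1 row0 -> MISS (open row0); precharges=7

Answer: M M M M M M H H M M M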